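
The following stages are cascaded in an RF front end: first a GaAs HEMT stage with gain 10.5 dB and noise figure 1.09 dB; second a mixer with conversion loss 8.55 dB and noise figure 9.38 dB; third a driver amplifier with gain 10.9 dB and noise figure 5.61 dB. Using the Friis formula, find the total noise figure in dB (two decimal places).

Convert to linear (a loss of L dB is a gain of −L dB): F_i = 10^(NF_i/10), G_i = 10^(G_i,dB/10)
  Stage 1: F_1 = 10^(1.09/10) = 1.285, G_1 = 10^(10.5/10) = 11.22
  Stage 2: F_2 = 10^(9.38/10) = 8.670, G_2 = 10^(−8.55/10) = 0.1396
  Stage 3: F_3 = 10^(5.61/10) = 3.639, G_3 = 10^(10.9/10) = 12.30
Friis cascade:
  F = 1.285 + (8.670 − 1)/11.22 + (3.639 − 1)/1.567 = 3.653
NF = 10 log₁₀(3.653) = 5.63 dB

5.63 dB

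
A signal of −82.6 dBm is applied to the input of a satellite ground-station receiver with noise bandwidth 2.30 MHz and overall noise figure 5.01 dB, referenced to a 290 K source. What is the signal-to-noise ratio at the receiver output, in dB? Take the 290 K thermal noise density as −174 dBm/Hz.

Noise floor: N = −174 + 10 log₁₀(B) + NF
10 log₁₀(2.30×10⁶) = 63.62 dB
N = −174 + 63.62 + 5.01 = −105.37 dBm
SNR = P_sig − N = −82.6 − (−105.37) = 22.77 dB → 22.8 dB

22.8 dB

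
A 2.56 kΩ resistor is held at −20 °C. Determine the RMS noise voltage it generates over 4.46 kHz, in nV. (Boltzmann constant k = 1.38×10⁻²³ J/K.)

399 nV

T = −20 °C + 273.15 = 253.15 K
V_n = √(4kTRB)
4kTRB = 4 × 1.38×10⁻²³ × 253.15 × 2.56×10³ × 4.46×10³ = 1.60×10⁻¹³ V²
V_n = √(1.60×10⁻¹³) = 3.99×10⁻⁷ V = 399 nV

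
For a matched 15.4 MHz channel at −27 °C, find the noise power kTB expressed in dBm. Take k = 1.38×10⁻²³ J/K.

−102.8 dBm

T = −27 °C + 273.15 = 246.15 K
P_n = kTB = 1.38×10⁻²³ × 246.15 × 1.54×10⁷ = 5.23×10⁻¹⁴ W
In dBm: 10 log₁₀(5.23×10⁻¹⁴ / 10⁻³) = −102.8 dBm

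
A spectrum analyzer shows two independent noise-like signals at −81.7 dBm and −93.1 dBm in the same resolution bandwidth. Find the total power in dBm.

−81.4 dBm

Convert to linear, add, convert back:
P₁ = 6.76×10⁻¹² W, P₂ = 4.90×10⁻¹³ W
P_tot = 7.25×10⁻¹² W → 10 log₁₀(P_tot / 10⁻³) = −81.4 dBm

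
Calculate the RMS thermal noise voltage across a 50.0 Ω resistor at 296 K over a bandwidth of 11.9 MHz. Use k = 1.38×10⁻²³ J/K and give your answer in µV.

3.12 µV

V_n = √(4kTRB)
4kTRB = 4 × 1.38×10⁻²³ × 296 × 5.00×10¹ × 1.19×10⁷ = 9.72×10⁻¹² V²
V_n = √(9.72×10⁻¹²) = 3.12×10⁻⁶ V = 3.12 µV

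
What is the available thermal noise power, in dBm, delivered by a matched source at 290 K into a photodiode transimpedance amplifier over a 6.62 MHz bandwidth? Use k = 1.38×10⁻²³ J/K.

−105.8 dBm

P_n = kTB = 1.38×10⁻²³ × 290 × 6.62×10⁶ = 2.65×10⁻¹⁴ W
In dBm: 10 log₁₀(2.65×10⁻¹⁴ / 10⁻³) = −105.8 dBm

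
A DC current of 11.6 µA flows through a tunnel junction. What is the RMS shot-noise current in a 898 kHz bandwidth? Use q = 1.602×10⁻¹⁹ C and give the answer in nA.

1.83 nA

I_n = √(2qI·B)
2qI·B = 2 × 1.602×10⁻¹⁹ × 1.16×10⁻⁵ × 8.98×10⁵ = 3.34×10⁻¹⁸ A²
I_n = √(3.34×10⁻¹⁸) = 1.83×10⁻⁹ A = 1.83 nA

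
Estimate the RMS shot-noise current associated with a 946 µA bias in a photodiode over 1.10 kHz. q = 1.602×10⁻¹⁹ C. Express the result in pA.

I_n = √(2qI·B)
2qI·B = 2 × 1.602×10⁻¹⁹ × 9.46×10⁻⁴ × 1.10×10³ = 3.33×10⁻¹⁹ A²
I_n = √(3.33×10⁻¹⁹) = 5.77×10⁻¹⁰ A = 577 pA

577 pA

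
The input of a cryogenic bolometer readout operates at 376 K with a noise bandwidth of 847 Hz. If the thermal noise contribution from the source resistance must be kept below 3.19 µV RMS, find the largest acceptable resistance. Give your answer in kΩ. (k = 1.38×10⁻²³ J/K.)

579 kΩ

Johnson–Nyquist: V_n = √(4kTRB) ⇒ R = V_n² / (4kTB)
4kTB = 4 × 1.38×10⁻²³ × 376 × 8.47×10² = 1.76×10⁻¹⁷
R = (3.19×10⁻⁶)² / 1.76×10⁻¹⁷ = 5.79×10⁵ Ω = 579 kΩ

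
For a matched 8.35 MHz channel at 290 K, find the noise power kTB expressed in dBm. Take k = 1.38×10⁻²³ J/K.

P_n = kTB = 1.38×10⁻²³ × 290 × 8.35×10⁶ = 3.34×10⁻¹⁴ W
In dBm: 10 log₁₀(3.34×10⁻¹⁴ / 10⁻³) = −104.8 dBm

−104.8 dBm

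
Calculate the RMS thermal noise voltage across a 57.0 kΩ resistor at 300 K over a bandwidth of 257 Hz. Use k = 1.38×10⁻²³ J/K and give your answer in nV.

V_n = √(4kTRB)
4kTRB = 4 × 1.38×10⁻²³ × 300 × 5.70×10⁴ × 2.57×10² = 2.43×10⁻¹³ V²
V_n = √(2.43×10⁻¹³) = 4.93×10⁻⁷ V = 493 nV

493 nV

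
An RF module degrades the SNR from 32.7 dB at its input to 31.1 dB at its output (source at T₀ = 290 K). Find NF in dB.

NF (dB) = SNR_in(dB) − SNR_out(dB) when the source is at T₀
NF = 32.7 − 31.1 = 1.6 dB

1.6 dB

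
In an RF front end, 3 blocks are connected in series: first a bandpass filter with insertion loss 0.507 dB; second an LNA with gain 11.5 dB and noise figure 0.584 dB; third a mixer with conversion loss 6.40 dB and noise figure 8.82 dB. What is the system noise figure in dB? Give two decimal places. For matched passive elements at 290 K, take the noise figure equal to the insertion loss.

2.58 dB

Convert to linear (a loss of L dB is a gain of −L dB): F_i = 10^(NF_i/10), G_i = 10^(G_i,dB/10)
  Stage 1: F_1 = 10^(0.507/10) = 1.124, G_1 = 10^(−0.507/10) = 0.8898
  Stage 2: F_2 = 10^(0.584/10) = 1.144, G_2 = 10^(11.5/10) = 14.13
  Stage 3: F_3 = 10^(8.82/10) = 7.621, G_3 = 10^(−6.40/10) = 0.2291
Friis cascade:
  F = 1.124 + (1.144 − 1)/0.8898 + (7.621 − 1)/12.57 = 1.812
NF = 10 log₁₀(1.812) = 2.58 dB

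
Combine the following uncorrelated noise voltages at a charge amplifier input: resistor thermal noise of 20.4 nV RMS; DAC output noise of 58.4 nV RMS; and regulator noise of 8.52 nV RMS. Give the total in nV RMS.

62.4 nV

Uncorrelated sources add in power (mean-square): V_tot = √(ΣV_i²)
V_tot = √[(2.04×10⁻⁸)² + (5.84×10⁻⁸)² + (8.52×10⁻⁹)²] = 6.24×10⁻⁸ V = 62.4 nV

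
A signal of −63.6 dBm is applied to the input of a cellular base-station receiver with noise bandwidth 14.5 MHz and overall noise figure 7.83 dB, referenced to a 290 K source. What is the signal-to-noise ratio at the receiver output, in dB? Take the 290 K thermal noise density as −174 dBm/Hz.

31.0 dB

Noise floor: N = −174 + 10 log₁₀(B) + NF
10 log₁₀(1.45×10⁷) = 71.61 dB
N = −174 + 71.61 + 7.83 = −94.56 dBm
SNR = P_sig − N = −63.6 − (−94.56) = 30.96 dB → 31.0 dB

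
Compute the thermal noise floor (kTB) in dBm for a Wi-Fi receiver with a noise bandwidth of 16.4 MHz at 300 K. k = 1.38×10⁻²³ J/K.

P_n = kTB = 1.38×10⁻²³ × 300 × 1.64×10⁷ = 6.79×10⁻¹⁴ W
In dBm: 10 log₁₀(6.79×10⁻¹⁴ / 10⁻³) = −101.7 dBm

−101.7 dBm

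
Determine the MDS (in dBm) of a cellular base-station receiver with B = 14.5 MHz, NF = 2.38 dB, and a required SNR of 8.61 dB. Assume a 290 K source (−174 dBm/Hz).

Sensitivity = −174 + 10 log₁₀(B) + NF + SNR_min
= −174 + 71.61 + 2.38 + 8.61
= −91.40 dBm → −91.4 dBm

−91.4 dBm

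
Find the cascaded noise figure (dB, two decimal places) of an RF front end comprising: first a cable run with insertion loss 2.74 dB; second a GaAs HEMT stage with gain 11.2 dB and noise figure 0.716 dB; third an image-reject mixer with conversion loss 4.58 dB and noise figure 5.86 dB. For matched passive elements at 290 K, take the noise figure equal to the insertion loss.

4.19 dB

Convert to linear (a loss of L dB is a gain of −L dB): F_i = 10^(NF_i/10), G_i = 10^(G_i,dB/10)
  Stage 1: F_1 = 10^(2.74/10) = 1.879, G_1 = 10^(−2.74/10) = 0.5321
  Stage 2: F_2 = 10^(0.716/10) = 1.179, G_2 = 10^(11.2/10) = 13.18
  Stage 3: F_3 = 10^(5.86/10) = 3.855, G_3 = 10^(−4.58/10) = 0.3483
Friis cascade:
  F = 1.879 + (1.179 − 1)/0.5321 + (3.855 − 1)/7.015 = 2.623
NF = 10 log₁₀(2.623) = 4.19 dB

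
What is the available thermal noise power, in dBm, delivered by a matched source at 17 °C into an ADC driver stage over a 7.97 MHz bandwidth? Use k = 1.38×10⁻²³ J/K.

T = 17 °C + 273.15 = 290.15 K
P_n = kTB = 1.38×10⁻²³ × 290.15 × 7.97×10⁶ = 3.19×10⁻¹⁴ W
In dBm: 10 log₁₀(3.19×10⁻¹⁴ / 10⁻³) = −105.0 dBm

−105.0 dBm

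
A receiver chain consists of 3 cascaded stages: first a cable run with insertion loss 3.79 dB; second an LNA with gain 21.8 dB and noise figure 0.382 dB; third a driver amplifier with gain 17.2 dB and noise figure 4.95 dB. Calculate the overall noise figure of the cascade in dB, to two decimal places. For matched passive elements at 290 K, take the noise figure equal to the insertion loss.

Convert to linear (a loss of L dB is a gain of −L dB): F_i = 10^(NF_i/10), G_i = 10^(G_i,dB/10)
  Stage 1: F_1 = 10^(3.79/10) = 2.393, G_1 = 10^(−3.79/10) = 0.4178
  Stage 2: F_2 = 10^(0.382/10) = 1.092, G_2 = 10^(21.8/10) = 151.4
  Stage 3: F_3 = 10^(4.95/10) = 3.126, G_3 = 10^(17.2/10) = 52.48
Friis cascade:
  F = 2.393 + (1.092 − 1)/0.4178 + (3.126 − 1)/63.24 = 2.647
NF = 10 log₁₀(2.647) = 4.23 dB

4.23 dB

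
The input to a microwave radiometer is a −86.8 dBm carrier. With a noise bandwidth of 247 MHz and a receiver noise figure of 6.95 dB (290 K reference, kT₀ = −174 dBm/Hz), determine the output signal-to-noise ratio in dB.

Noise floor: N = −174 + 10 log₁₀(B) + NF
10 log₁₀(2.47×10⁸) = 83.93 dB
N = −174 + 83.93 + 6.95 = −83.12 dBm
SNR = P_sig − N = −86.8 − (−83.12) = −3.68 dB → −3.7 dB

−3.7 dB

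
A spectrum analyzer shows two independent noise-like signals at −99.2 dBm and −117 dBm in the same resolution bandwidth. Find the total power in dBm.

Convert to linear, add, convert back:
P₁ = 1.20×10⁻¹³ W, P₂ = 2.00×10⁻¹⁵ W
P_tot = 1.22×10⁻¹³ W → 10 log₁₀(P_tot / 10⁻³) = −99.1 dBm

−99.1 dBm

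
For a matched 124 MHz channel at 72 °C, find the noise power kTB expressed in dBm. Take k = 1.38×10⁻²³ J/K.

−92.3 dBm

T = 72 °C + 273.15 = 345.15 K
P_n = kTB = 1.38×10⁻²³ × 345.15 × 1.24×10⁸ = 5.91×10⁻¹³ W
In dBm: 10 log₁₀(5.91×10⁻¹³ / 10⁻³) = −92.3 dBm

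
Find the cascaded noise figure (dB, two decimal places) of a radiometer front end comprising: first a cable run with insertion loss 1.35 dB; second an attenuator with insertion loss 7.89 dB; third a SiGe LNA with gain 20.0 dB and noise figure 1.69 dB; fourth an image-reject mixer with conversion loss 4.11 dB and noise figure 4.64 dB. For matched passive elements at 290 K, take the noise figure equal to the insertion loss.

10.99 dB

Convert to linear (a loss of L dB is a gain of −L dB): F_i = 10^(NF_i/10), G_i = 10^(G_i,dB/10)
  Stage 1: F_1 = 10^(1.35/10) = 1.365, G_1 = 10^(−1.35/10) = 0.7328
  Stage 2: F_2 = 10^(7.89/10) = 6.152, G_2 = 10^(−7.89/10) = 0.1626
  Stage 3: F_3 = 10^(1.69/10) = 1.476, G_3 = 10^(20.0/10) = 100.0
  Stage 4: F_4 = 10^(4.64/10) = 2.911, G_4 = 10^(−4.11/10) = 0.3882
Friis cascade:
  F = 1.365 + (6.152 − 1)/0.7328 + (1.476 − 1)/0.1191 + (2.911 − 1)/11.91 = 12.55
NF = 10 log₁₀(12.55) = 10.99 dB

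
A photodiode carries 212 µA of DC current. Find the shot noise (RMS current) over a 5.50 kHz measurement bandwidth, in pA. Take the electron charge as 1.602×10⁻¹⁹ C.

I_n = √(2qI·B)
2qI·B = 2 × 1.602×10⁻¹⁹ × 2.12×10⁻⁴ × 5.50×10³ = 3.74×10⁻¹⁹ A²
I_n = √(3.74×10⁻¹⁹) = 6.11×10⁻¹⁰ A = 611 pA

611 pA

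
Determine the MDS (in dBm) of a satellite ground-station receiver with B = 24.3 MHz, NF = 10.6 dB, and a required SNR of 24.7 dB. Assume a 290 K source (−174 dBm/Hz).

−64.8 dBm

Sensitivity = −174 + 10 log₁₀(B) + NF + SNR_min
= −174 + 73.86 + 10.6 + 24.7
= −64.84 dBm → −64.8 dBm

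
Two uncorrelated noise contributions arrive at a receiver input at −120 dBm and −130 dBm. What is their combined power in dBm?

−119.6 dBm

Convert to linear, add, convert back:
P₁ = 1.00×10⁻¹⁵ W, P₂ = 1.00×10⁻¹⁶ W
P_tot = 1.10×10⁻¹⁵ W → 10 log₁₀(P_tot / 10⁻³) = −119.6 dBm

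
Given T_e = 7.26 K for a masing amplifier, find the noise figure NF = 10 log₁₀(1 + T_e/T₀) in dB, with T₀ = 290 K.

0.107 dB

F = 1 + T_e/T₀ = 1 + 7.26/290 = 1.02503
NF = 10 log₁₀(1.02503) = 0.107 dB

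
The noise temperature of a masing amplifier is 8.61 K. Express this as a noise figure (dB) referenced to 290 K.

0.127 dB

F = 1 + T_e/T₀ = 1 + 8.61/290 = 1.02969
NF = 10 log₁₀(1.02969) = 0.127 dB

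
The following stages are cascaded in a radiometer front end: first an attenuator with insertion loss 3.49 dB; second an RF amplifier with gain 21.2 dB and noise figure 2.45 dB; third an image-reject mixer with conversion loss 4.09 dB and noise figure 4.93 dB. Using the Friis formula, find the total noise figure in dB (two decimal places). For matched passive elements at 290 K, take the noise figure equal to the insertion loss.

Convert to linear (a loss of L dB is a gain of −L dB): F_i = 10^(NF_i/10), G_i = 10^(G_i,dB/10)
  Stage 1: F_1 = 10^(3.49/10) = 2.234, G_1 = 10^(−3.49/10) = 0.4477
  Stage 2: F_2 = 10^(2.45/10) = 1.758, G_2 = 10^(21.2/10) = 131.8
  Stage 3: F_3 = 10^(4.93/10) = 3.112, G_3 = 10^(−4.09/10) = 0.3899
Friis cascade:
  F = 2.234 + (1.758 − 1)/0.4477 + (3.112 − 1)/59.02 = 3.962
NF = 10 log₁₀(3.962) = 5.98 dB

5.98 dB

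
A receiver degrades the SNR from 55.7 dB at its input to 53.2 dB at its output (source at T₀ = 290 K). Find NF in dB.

NF (dB) = SNR_in(dB) − SNR_out(dB) when the source is at T₀
NF = 55.7 − 53.2 = 2.5 dB

2.5 dB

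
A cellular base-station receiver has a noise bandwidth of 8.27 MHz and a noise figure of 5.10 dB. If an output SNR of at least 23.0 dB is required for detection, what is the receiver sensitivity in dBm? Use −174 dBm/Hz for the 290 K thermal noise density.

Sensitivity = −174 + 10 log₁₀(B) + NF + SNR_min
= −174 + 69.18 + 5.10 + 23.0
= −76.72 dBm → −76.7 dBm

−76.7 dBm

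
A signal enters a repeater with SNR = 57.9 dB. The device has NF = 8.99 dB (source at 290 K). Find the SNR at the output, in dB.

By definition F = SNR_in/SNR_out, so in dB: SNR_out = SNR_in − NF
SNR_out = 57.9 − 8.99 = 48.91 dB

48.91 dB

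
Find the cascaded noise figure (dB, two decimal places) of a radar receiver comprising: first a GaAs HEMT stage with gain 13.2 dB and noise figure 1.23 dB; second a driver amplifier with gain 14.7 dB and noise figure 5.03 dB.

Convert to linear (a loss of L dB is a gain of −L dB): F_i = 10^(NF_i/10), G_i = 10^(G_i,dB/10)
  Stage 1: F_1 = 10^(1.23/10) = 1.327, G_1 = 10^(13.2/10) = 20.89
  Stage 2: F_2 = 10^(5.03/10) = 3.184, G_2 = 10^(14.7/10) = 29.51
Friis cascade:
  F = 1.327 + (3.184 − 1)/20.89 = 1.432
NF = 10 log₁₀(1.432) = 1.56 dB

1.56 dB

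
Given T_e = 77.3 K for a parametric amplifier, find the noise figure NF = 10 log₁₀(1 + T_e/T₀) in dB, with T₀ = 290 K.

F = 1 + T_e/T₀ = 1 + 77.3/290 = 1.26655
NF = 10 log₁₀(1.26655) = 1.03 dB

1.03 dB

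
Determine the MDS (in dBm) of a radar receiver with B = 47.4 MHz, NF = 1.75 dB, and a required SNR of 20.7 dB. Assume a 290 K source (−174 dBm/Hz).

−74.8 dBm

Sensitivity = −174 + 10 log₁₀(B) + NF + SNR_min
= −174 + 76.76 + 1.75 + 20.7
= −74.79 dBm → −74.8 dBm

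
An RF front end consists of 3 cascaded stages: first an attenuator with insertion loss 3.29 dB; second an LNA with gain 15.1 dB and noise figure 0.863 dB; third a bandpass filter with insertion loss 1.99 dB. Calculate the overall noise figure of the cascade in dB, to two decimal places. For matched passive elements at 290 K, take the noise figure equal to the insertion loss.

4.22 dB

Convert to linear (a loss of L dB is a gain of −L dB): F_i = 10^(NF_i/10), G_i = 10^(G_i,dB/10)
  Stage 1: F_1 = 10^(3.29/10) = 2.133, G_1 = 10^(−3.29/10) = 0.4688
  Stage 2: F_2 = 10^(0.863/10) = 1.220, G_2 = 10^(15.1/10) = 32.36
  Stage 3: F_3 = 10^(1.99/10) = 1.581, G_3 = 10^(−1.99/10) = 0.6324
Friis cascade:
  F = 2.133 + (1.220 − 1)/0.4688 + (1.581 − 1)/15.17 = 2.640
NF = 10 log₁₀(2.640) = 4.22 dB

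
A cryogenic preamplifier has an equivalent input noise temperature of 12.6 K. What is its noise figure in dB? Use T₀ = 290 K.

0.185 dB

F = 1 + T_e/T₀ = 1 + 12.6/290 = 1.04345
NF = 10 log₁₀(1.04345) = 0.185 dB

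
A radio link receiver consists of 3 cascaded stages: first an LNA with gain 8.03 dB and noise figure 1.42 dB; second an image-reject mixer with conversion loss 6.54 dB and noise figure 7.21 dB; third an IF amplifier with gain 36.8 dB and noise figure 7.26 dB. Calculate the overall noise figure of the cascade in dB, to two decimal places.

Convert to linear (a loss of L dB is a gain of −L dB): F_i = 10^(NF_i/10), G_i = 10^(G_i,dB/10)
  Stage 1: F_1 = 10^(1.42/10) = 1.387, G_1 = 10^(8.03/10) = 6.353
  Stage 2: F_2 = 10^(7.21/10) = 5.260, G_2 = 10^(−6.54/10) = 0.2218
  Stage 3: F_3 = 10^(7.26/10) = 5.321, G_3 = 10^(36.8/10) = 4786
Friis cascade:
  F = 1.387 + (5.260 − 1)/6.353 + (5.321 − 1)/1.409 = 5.123
NF = 10 log₁₀(5.123) = 7.10 dB

7.10 dB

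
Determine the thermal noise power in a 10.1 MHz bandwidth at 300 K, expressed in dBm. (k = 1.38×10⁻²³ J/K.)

P_n = kTB = 1.38×10⁻²³ × 300 × 1.01×10⁷ = 4.18×10⁻¹⁴ W
In dBm: 10 log₁₀(4.18×10⁻¹⁴ / 10⁻³) = −103.8 dBm

−103.8 dBm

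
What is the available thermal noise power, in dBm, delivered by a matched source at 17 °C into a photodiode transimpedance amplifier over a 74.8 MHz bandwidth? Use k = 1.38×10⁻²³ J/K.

−95.2 dBm

T = 17 °C + 273.15 = 290.15 K
P_n = kTB = 1.38×10⁻²³ × 290.15 × 7.48×10⁷ = 3.00×10⁻¹³ W
In dBm: 10 log₁₀(3.00×10⁻¹³ / 10⁻³) = −95.2 dBm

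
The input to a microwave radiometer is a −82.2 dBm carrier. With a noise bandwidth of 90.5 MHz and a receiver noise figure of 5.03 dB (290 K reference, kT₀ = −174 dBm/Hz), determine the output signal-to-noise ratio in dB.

7.2 dB

Noise floor: N = −174 + 10 log₁₀(B) + NF
10 log₁₀(9.05×10⁷) = 79.57 dB
N = −174 + 79.57 + 5.03 = −89.40 dBm
SNR = P_sig − N = −82.2 − (−89.40) = 7.20 dB → 7.2 dB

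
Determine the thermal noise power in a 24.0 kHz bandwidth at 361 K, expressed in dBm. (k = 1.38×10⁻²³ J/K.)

−129.2 dBm

P_n = kTB = 1.38×10⁻²³ × 361 × 2.40×10⁴ = 1.20×10⁻¹⁶ W
In dBm: 10 log₁₀(1.20×10⁻¹⁶ / 10⁻³) = −129.2 dBm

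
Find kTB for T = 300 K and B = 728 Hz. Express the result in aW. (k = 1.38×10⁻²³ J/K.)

3.01 aW

P_n = kTB = 1.38×10⁻²³ × 300 × 7.28×10² = 3.01×10⁻¹⁸ W = 3.01 aW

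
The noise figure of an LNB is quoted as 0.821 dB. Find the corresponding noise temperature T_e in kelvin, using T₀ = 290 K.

F = 10^(0.821/10) = 1.20809
T_e = (F − 1)·T₀ = (1.20809 − 1) × 290 = 60.3 K

60.3 K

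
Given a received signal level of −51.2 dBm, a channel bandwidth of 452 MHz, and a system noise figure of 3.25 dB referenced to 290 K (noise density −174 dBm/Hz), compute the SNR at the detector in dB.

Noise floor: N = −174 + 10 log₁₀(B) + NF
10 log₁₀(4.52×10⁸) = 86.55 dB
N = −174 + 86.55 + 3.25 = −84.20 dBm
SNR = P_sig − N = −51.2 − (−84.20) = 33.00 dB → 33.0 dB

33.0 dB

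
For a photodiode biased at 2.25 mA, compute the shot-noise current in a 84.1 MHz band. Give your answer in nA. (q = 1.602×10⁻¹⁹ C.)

246 nA

I_n = √(2qI·B)
2qI·B = 2 × 1.602×10⁻¹⁹ × 2.25×10⁻³ × 8.41×10⁷ = 6.06×10⁻¹⁴ A²
I_n = √(6.06×10⁻¹⁴) = 2.46×10⁻⁷ A = 246 nA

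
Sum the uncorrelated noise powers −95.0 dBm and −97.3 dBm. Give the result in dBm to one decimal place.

−93.0 dBm

Convert to linear, add, convert back:
P₁ = 3.16×10⁻¹³ W, P₂ = 1.86×10⁻¹³ W
P_tot = 5.02×10⁻¹³ W → 10 log₁₀(P_tot / 10⁻³) = −93.0 dBm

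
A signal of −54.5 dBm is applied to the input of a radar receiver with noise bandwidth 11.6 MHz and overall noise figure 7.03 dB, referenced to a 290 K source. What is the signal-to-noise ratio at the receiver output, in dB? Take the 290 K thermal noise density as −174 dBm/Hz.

41.8 dB

Noise floor: N = −174 + 10 log₁₀(B) + NF
10 log₁₀(1.16×10⁷) = 70.64 dB
N = −174 + 70.64 + 7.03 = −96.33 dBm
SNR = P_sig − N = −54.5 − (−96.33) = 41.83 dB → 41.8 dB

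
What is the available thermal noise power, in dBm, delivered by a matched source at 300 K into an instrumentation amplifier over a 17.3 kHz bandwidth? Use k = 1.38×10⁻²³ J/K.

−131.4 dBm

P_n = kTB = 1.38×10⁻²³ × 300 × 1.73×10⁴ = 7.16×10⁻¹⁷ W
In dBm: 10 log₁₀(7.16×10⁻¹⁷ / 10⁻³) = −131.4 dBm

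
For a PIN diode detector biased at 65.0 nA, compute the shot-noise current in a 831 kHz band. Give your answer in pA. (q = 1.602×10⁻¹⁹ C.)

I_n = √(2qI·B)
2qI·B = 2 × 1.602×10⁻¹⁹ × 6.50×10⁻⁸ × 8.31×10⁵ = 1.73×10⁻²⁰ A²
I_n = √(1.73×10⁻²⁰) = 1.32×10⁻¹⁰ A = 132 pA

132 pA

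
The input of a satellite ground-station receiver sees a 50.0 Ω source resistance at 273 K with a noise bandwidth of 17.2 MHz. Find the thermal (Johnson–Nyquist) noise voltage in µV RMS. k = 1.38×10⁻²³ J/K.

3.60 µV

V_n = √(4kTRB)
4kTRB = 4 × 1.38×10⁻²³ × 273 × 5.00×10¹ × 1.72×10⁷ = 1.30×10⁻¹¹ V²
V_n = √(1.30×10⁻¹¹) = 3.60×10⁻⁶ V = 3.60 µV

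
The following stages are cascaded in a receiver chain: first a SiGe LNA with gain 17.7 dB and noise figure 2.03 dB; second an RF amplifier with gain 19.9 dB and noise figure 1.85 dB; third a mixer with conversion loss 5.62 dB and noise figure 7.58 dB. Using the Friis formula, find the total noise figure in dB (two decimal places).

2.06 dB

Convert to linear (a loss of L dB is a gain of −L dB): F_i = 10^(NF_i/10), G_i = 10^(G_i,dB/10)
  Stage 1: F_1 = 10^(2.03/10) = 1.596, G_1 = 10^(17.7/10) = 58.88
  Stage 2: F_2 = 10^(1.85/10) = 1.531, G_2 = 10^(19.9/10) = 97.72
  Stage 3: F_3 = 10^(7.58/10) = 5.728, G_3 = 10^(−5.62/10) = 0.2742
Friis cascade:
  F = 1.596 + (1.531 − 1)/58.88 + (5.728 − 1)/5754 = 1.606
NF = 10 log₁₀(1.606) = 2.06 dB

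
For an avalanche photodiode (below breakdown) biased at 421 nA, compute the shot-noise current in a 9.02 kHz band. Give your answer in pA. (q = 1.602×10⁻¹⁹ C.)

34.9 pA

I_n = √(2qI·B)
2qI·B = 2 × 1.602×10⁻¹⁹ × 4.21×10⁻⁷ × 9.02×10³ = 1.22×10⁻²¹ A²
I_n = √(1.22×10⁻²¹) = 3.49×10⁻¹¹ A = 34.9 pA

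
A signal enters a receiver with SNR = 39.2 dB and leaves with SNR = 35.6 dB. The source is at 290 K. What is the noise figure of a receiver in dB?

NF (dB) = SNR_in(dB) − SNR_out(dB) when the source is at T₀
NF = 39.2 − 35.6 = 3.6 dB

3.6 dB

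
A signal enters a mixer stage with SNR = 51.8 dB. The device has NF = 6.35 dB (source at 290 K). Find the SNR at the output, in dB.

By definition F = SNR_in/SNR_out, so in dB: SNR_out = SNR_in − NF
SNR_out = 51.8 − 6.35 = 45.45 dB

45.45 dB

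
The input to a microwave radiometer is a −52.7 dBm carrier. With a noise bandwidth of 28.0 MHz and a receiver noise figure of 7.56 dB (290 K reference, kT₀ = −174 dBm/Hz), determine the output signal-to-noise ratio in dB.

39.3 dB

Noise floor: N = −174 + 10 log₁₀(B) + NF
10 log₁₀(2.80×10⁷) = 74.47 dB
N = −174 + 74.47 + 7.56 = −91.97 dBm
SNR = P_sig − N = −52.7 − (−91.97) = 39.27 dB → 39.3 dB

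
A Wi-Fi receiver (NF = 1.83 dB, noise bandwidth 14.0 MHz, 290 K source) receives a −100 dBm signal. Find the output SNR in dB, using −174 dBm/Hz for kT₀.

0.7 dB

Noise floor: N = −174 + 10 log₁₀(B) + NF
10 log₁₀(1.40×10⁷) = 71.46 dB
N = −174 + 71.46 + 1.83 = −100.71 dBm
SNR = P_sig − N = −100 − (−100.71) = 0.71 dB → 0.7 dB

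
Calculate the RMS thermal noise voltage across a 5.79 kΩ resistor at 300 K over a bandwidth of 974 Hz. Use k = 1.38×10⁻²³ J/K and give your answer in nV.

V_n = √(4kTRB)
4kTRB = 4 × 1.38×10⁻²³ × 300 × 5.79×10³ × 9.74×10² = 9.34×10⁻¹⁴ V²
V_n = √(9.34×10⁻¹⁴) = 3.06×10⁻⁷ V = 306 nV

306 nV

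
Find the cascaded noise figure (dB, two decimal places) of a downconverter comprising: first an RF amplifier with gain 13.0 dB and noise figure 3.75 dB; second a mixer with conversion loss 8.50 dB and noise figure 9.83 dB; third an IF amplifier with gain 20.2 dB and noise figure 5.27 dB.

5.61 dB

Convert to linear (a loss of L dB is a gain of −L dB): F_i = 10^(NF_i/10), G_i = 10^(G_i,dB/10)
  Stage 1: F_1 = 10^(3.75/10) = 2.371, G_1 = 10^(13.0/10) = 19.95
  Stage 2: F_2 = 10^(9.83/10) = 9.616, G_2 = 10^(−8.50/10) = 0.1413
  Stage 3: F_3 = 10^(5.27/10) = 3.365, G_3 = 10^(20.2/10) = 104.7
Friis cascade:
  F = 2.371 + (9.616 − 1)/19.95 + (3.365 − 1)/2.818 = 3.642
NF = 10 log₁₀(3.642) = 5.61 dB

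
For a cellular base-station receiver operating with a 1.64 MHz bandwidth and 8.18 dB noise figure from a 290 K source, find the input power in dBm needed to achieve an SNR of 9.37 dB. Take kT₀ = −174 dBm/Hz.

−94.3 dBm

Sensitivity = −174 + 10 log₁₀(B) + NF + SNR_min
= −174 + 62.15 + 8.18 + 9.37
= −94.30 dBm → −94.3 dBm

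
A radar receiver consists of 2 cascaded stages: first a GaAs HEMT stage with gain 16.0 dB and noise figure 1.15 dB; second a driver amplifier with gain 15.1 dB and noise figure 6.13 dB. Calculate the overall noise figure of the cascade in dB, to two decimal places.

Convert to linear (a loss of L dB is a gain of −L dB): F_i = 10^(NF_i/10), G_i = 10^(G_i,dB/10)
  Stage 1: F_1 = 10^(1.15/10) = 1.303, G_1 = 10^(16.0/10) = 39.81
  Stage 2: F_2 = 10^(6.13/10) = 4.102, G_2 = 10^(15.1/10) = 32.36
Friis cascade:
  F = 1.303 + (4.102 − 1)/39.81 = 1.381
NF = 10 log₁₀(1.381) = 1.40 dB

1.40 dB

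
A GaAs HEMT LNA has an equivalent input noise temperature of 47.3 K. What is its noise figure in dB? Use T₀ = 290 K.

0.656 dB

F = 1 + T_e/T₀ = 1 + 47.3/290 = 1.1631
NF = 10 log₁₀(1.1631) = 0.656 dB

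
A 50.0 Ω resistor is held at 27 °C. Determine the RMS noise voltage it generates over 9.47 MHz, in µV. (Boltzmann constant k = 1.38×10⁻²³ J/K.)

T = 27 °C + 273.15 = 300.15 K
V_n = √(4kTRB)
4kTRB = 4 × 1.38×10⁻²³ × 300.15 × 5.00×10¹ × 9.47×10⁶ = 7.85×10⁻¹² V²
V_n = √(7.85×10⁻¹²) = 2.80×10⁻⁶ V = 2.80 µV

2.80 µV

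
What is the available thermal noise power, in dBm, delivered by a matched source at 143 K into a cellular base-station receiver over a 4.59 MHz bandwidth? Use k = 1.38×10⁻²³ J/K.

−110.4 dBm

P_n = kTB = 1.38×10⁻²³ × 143 × 4.59×10⁶ = 9.06×10⁻¹⁵ W
In dBm: 10 log₁₀(9.06×10⁻¹⁵ / 10⁻³) = −110.4 dBm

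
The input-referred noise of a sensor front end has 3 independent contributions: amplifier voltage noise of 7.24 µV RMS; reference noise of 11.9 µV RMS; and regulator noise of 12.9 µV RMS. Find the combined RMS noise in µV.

Uncorrelated sources add in power (mean-square): V_tot = √(ΣV_i²)
V_tot = √[(7.24×10⁻⁶)² + (1.19×10⁻⁵)² + (1.29×10⁻⁵)²] = 1.90×10⁻⁵ V = 19.0 µV

19.0 µV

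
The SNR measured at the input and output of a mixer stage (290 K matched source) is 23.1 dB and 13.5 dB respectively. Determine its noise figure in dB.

NF (dB) = SNR_in(dB) − SNR_out(dB) when the source is at T₀
NF = 23.1 − 13.5 = 9.6 dB

9.6 dB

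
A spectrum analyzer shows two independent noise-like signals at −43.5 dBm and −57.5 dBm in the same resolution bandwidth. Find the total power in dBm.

−43.3 dBm

Convert to linear, add, convert back:
P₁ = 4.47×10⁻⁸ W, P₂ = 1.78×10⁻⁹ W
P_tot = 4.64×10⁻⁸ W → 10 log₁₀(P_tot / 10⁻³) = −43.3 dBm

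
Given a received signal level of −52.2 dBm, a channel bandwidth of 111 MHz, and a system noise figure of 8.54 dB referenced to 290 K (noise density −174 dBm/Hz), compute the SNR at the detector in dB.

32.8 dB

Noise floor: N = −174 + 10 log₁₀(B) + NF
10 log₁₀(1.11×10⁸) = 80.45 dB
N = −174 + 80.45 + 8.54 = −85.01 dBm
SNR = P_sig − N = −52.2 − (−85.01) = 32.81 dB → 32.8 dB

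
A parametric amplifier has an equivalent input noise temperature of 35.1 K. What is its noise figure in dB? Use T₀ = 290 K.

0.496 dB

F = 1 + T_e/T₀ = 1 + 35.1/290 = 1.12103
NF = 10 log₁₀(1.12103) = 0.496 dB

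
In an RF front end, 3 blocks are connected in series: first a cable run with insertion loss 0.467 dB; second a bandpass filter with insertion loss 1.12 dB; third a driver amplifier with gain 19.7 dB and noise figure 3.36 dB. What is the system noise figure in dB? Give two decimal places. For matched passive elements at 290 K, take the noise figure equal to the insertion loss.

Convert to linear (a loss of L dB is a gain of −L dB): F_i = 10^(NF_i/10), G_i = 10^(G_i,dB/10)
  Stage 1: F_1 = 10^(0.467/10) = 1.114, G_1 = 10^(−0.467/10) = 0.8980
  Stage 2: F_2 = 10^(1.12/10) = 1.294, G_2 = 10^(−1.12/10) = 0.7727
  Stage 3: F_3 = 10^(3.36/10) = 2.168, G_3 = 10^(19.7/10) = 93.33
Friis cascade:
  F = 1.114 + (1.294 − 1)/0.8980 + (2.168 − 1)/0.6939 = 3.124
NF = 10 log₁₀(3.124) = 4.95 dB

4.95 dB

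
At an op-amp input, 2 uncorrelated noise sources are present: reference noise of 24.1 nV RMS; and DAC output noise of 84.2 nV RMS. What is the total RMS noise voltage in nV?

87.6 nV

Uncorrelated sources add in power (mean-square): V_tot = √(ΣV_i²)
V_tot = √[(2.41×10⁻⁸)² + (8.42×10⁻⁸)²] = 8.76×10⁻⁸ V = 87.6 nV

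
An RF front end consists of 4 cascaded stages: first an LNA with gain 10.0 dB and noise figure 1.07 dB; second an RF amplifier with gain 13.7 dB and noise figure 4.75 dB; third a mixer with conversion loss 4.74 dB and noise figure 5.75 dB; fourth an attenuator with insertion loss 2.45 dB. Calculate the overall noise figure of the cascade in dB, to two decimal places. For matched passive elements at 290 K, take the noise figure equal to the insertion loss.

Convert to linear (a loss of L dB is a gain of −L dB): F_i = 10^(NF_i/10), G_i = 10^(G_i,dB/10)
  Stage 1: F_1 = 10^(1.07/10) = 1.279, G_1 = 10^(10.0/10) = 10.00
  Stage 2: F_2 = 10^(4.75/10) = 2.985, G_2 = 10^(13.7/10) = 23.44
  Stage 3: F_3 = 10^(5.75/10) = 3.758, G_3 = 10^(−4.74/10) = 0.3357
  Stage 4: F_4 = 10^(2.45/10) = 1.758, G_4 = 10^(−2.45/10) = 0.5689
Friis cascade:
  F = 1.279 + (2.985 − 1)/10.00 + (3.758 − 1)/234.4 + (1.758 − 1)/78.70 = 1.499
NF = 10 log₁₀(1.499) = 1.76 dB

1.76 dB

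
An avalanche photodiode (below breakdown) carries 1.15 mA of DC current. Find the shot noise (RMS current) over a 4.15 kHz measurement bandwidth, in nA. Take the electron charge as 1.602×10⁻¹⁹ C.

I_n = √(2qI·B)
2qI·B = 2 × 1.602×10⁻¹⁹ × 1.15×10⁻³ × 4.15×10³ = 1.53×10⁻¹⁸ A²
I_n = √(1.53×10⁻¹⁸) = 1.24×10⁻⁹ A = 1.24 nA

1.24 nA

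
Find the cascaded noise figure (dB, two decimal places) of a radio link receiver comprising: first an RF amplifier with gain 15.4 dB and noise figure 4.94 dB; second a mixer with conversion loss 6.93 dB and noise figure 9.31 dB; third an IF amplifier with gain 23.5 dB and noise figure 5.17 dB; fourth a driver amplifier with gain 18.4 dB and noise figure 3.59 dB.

Convert to linear (a loss of L dB is a gain of −L dB): F_i = 10^(NF_i/10), G_i = 10^(G_i,dB/10)
  Stage 1: F_1 = 10^(4.94/10) = 3.119, G_1 = 10^(15.4/10) = 34.67
  Stage 2: F_2 = 10^(9.31/10) = 8.531, G_2 = 10^(−6.93/10) = 0.2028
  Stage 3: F_3 = 10^(5.17/10) = 3.289, G_3 = 10^(23.5/10) = 223.9
  Stage 4: F_4 = 10^(3.59/10) = 2.286, G_4 = 10^(18.4/10) = 69.18
Friis cascade:
  F = 3.119 + (8.531 − 1)/34.67 + (3.289 − 1)/7.031 + (2.286 − 1)/1574 = 3.662
NF = 10 log₁₀(3.662) = 5.64 dB

5.64 dB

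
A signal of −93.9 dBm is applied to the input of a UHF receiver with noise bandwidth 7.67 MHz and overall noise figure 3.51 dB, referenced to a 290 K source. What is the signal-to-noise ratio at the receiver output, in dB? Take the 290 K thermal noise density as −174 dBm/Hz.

7.7 dB

Noise floor: N = −174 + 10 log₁₀(B) + NF
10 log₁₀(7.67×10⁶) = 68.85 dB
N = −174 + 68.85 + 3.51 = −101.64 dBm
SNR = P_sig − N = −93.9 − (−101.64) = 7.74 dB → 7.7 dB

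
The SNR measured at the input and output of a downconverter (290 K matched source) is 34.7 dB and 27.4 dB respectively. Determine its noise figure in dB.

7.3 dB

NF (dB) = SNR_in(dB) − SNR_out(dB) when the source is at T₀
NF = 34.7 − 27.4 = 7.3 dB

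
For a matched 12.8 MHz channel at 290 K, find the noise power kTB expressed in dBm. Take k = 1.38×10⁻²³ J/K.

−102.9 dBm

P_n = kTB = 1.38×10⁻²³ × 290 × 1.28×10⁷ = 5.12×10⁻¹⁴ W
In dBm: 10 log₁₀(5.12×10⁻¹⁴ / 10⁻³) = −102.9 dBm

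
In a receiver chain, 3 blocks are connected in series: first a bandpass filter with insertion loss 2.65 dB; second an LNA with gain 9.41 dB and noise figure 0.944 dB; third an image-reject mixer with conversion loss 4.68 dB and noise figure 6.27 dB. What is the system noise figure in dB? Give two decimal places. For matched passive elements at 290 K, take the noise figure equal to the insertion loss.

Convert to linear (a loss of L dB is a gain of −L dB): F_i = 10^(NF_i/10), G_i = 10^(G_i,dB/10)
  Stage 1: F_1 = 10^(2.65/10) = 1.841, G_1 = 10^(−2.65/10) = 0.5433
  Stage 2: F_2 = 10^(0.944/10) = 1.243, G_2 = 10^(9.41/10) = 8.730
  Stage 3: F_3 = 10^(6.27/10) = 4.236, G_3 = 10^(−4.68/10) = 0.3404
Friis cascade:
  F = 1.841 + (1.243 − 1)/0.5433 + (4.236 − 1)/4.742 = 2.970
NF = 10 log₁₀(2.970) = 4.73 dB

4.73 dB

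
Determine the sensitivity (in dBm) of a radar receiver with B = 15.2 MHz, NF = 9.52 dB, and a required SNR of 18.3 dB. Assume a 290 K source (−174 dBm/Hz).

Sensitivity = −174 + 10 log₁₀(B) + NF + SNR_min
= −174 + 71.82 + 9.52 + 18.3
= −74.36 dBm → −74.4 dBm

−74.4 dBm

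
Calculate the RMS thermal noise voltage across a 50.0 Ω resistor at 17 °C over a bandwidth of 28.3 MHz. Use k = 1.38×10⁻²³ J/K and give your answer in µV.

4.76 µV

T = 17 °C + 273.15 = 290.15 K
V_n = √(4kTRB)
4kTRB = 4 × 1.38×10⁻²³ × 290.15 × 5.00×10¹ × 2.83×10⁷ = 2.27×10⁻¹¹ V²
V_n = √(2.27×10⁻¹¹) = 4.76×10⁻⁶ V = 4.76 µV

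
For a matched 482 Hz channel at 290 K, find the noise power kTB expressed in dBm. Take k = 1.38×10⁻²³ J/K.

P_n = kTB = 1.38×10⁻²³ × 290 × 4.82×10² = 1.93×10⁻¹⁸ W
In dBm: 10 log₁₀(1.93×10⁻¹⁸ / 10⁻³) = −147.1 dBm

−147.1 dBm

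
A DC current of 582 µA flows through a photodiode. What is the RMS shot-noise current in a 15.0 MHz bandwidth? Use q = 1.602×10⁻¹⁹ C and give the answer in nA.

I_n = √(2qI·B)
2qI·B = 2 × 1.602×10⁻¹⁹ × 5.82×10⁻⁴ × 1.50×10⁷ = 2.80×10⁻¹⁵ A²
I_n = √(2.80×10⁻¹⁵) = 5.29×10⁻⁸ A = 52.9 nA

52.9 nA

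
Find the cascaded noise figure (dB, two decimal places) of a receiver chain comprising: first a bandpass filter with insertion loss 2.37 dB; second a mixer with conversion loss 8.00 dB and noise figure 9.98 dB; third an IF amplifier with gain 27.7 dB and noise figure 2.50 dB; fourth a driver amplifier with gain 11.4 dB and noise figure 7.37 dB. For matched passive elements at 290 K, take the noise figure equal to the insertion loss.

Convert to linear (a loss of L dB is a gain of −L dB): F_i = 10^(NF_i/10), G_i = 10^(G_i,dB/10)
  Stage 1: F_1 = 10^(2.37/10) = 1.726, G_1 = 10^(−2.37/10) = 0.5794
  Stage 2: F_2 = 10^(9.98/10) = 9.954, G_2 = 10^(−8.00/10) = 0.1585
  Stage 3: F_3 = 10^(2.50/10) = 1.778, G_3 = 10^(27.7/10) = 588.8
  Stage 4: F_4 = 10^(7.37/10) = 5.458, G_4 = 10^(11.4/10) = 13.80
Friis cascade:
  F = 1.726 + (9.954 − 1)/0.5794 + (1.778 − 1)/0.09183 + (5.458 − 1)/54.08 = 25.74
NF = 10 log₁₀(25.74) = 14.11 dB

14.11 dB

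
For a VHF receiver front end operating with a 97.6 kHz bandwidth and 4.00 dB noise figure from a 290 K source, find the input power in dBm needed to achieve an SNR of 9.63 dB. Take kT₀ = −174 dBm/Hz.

−110.5 dBm

Sensitivity = −174 + 10 log₁₀(B) + NF + SNR_min
= −174 + 49.89 + 4.00 + 9.63
= −110.48 dBm → −110.5 dBm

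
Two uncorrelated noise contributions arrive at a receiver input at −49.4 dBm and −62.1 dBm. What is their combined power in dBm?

Convert to linear, add, convert back:
P₁ = 1.15×10⁻⁸ W, P₂ = 6.17×10⁻¹⁰ W
P_tot = 1.21×10⁻⁸ W → 10 log₁₀(P_tot / 10⁻³) = −49.2 dBm

−49.2 dBm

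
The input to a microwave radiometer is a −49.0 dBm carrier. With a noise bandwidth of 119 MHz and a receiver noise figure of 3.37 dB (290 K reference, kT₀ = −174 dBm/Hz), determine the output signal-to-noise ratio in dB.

Noise floor: N = −174 + 10 log₁₀(B) + NF
10 log₁₀(1.19×10⁸) = 80.76 dB
N = −174 + 80.76 + 3.37 = −89.87 dBm
SNR = P_sig − N = −49.0 − (−89.87) = 40.87 dB → 40.9 dB

40.9 dB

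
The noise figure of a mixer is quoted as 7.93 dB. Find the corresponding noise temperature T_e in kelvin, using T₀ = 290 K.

1511 K

F = 10^(7.93/10) = 6.20869
T_e = (F − 1)·T₀ = (6.20869 − 1) × 290 = 1511 K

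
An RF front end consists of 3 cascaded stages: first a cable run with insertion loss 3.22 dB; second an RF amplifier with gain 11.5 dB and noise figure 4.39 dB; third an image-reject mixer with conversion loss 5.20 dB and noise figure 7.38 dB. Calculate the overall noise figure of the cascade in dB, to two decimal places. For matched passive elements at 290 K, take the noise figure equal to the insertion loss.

8.08 dB

Convert to linear (a loss of L dB is a gain of −L dB): F_i = 10^(NF_i/10), G_i = 10^(G_i,dB/10)
  Stage 1: F_1 = 10^(3.22/10) = 2.099, G_1 = 10^(−3.22/10) = 0.4764
  Stage 2: F_2 = 10^(4.39/10) = 2.748, G_2 = 10^(11.5/10) = 14.13
  Stage 3: F_3 = 10^(7.38/10) = 5.470, G_3 = 10^(−5.20/10) = 0.3020
Friis cascade:
  F = 2.099 + (2.748 − 1)/0.4764 + (5.470 − 1)/6.730 = 6.432
NF = 10 log₁₀(6.432) = 8.08 dB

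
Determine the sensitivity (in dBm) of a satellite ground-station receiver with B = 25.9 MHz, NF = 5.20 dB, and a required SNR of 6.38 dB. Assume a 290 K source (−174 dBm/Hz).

Sensitivity = −174 + 10 log₁₀(B) + NF + SNR_min
= −174 + 74.13 + 5.20 + 6.38
= −88.29 dBm → −88.3 dBm

−88.3 dBm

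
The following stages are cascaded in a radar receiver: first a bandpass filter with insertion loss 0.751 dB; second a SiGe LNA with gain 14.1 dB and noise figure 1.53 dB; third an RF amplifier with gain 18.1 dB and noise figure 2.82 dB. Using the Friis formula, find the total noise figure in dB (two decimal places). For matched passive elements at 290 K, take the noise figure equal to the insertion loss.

2.39 dB

Convert to linear (a loss of L dB is a gain of −L dB): F_i = 10^(NF_i/10), G_i = 10^(G_i,dB/10)
  Stage 1: F_1 = 10^(0.751/10) = 1.189, G_1 = 10^(−0.751/10) = 0.8412
  Stage 2: F_2 = 10^(1.53/10) = 1.422, G_2 = 10^(14.1/10) = 25.70
  Stage 3: F_3 = 10^(2.82/10) = 1.914, G_3 = 10^(18.1/10) = 64.57
Friis cascade:
  F = 1.189 + (1.422 − 1)/0.8412 + (1.914 − 1)/21.62 = 1.733
NF = 10 log₁₀(1.733) = 2.39 dB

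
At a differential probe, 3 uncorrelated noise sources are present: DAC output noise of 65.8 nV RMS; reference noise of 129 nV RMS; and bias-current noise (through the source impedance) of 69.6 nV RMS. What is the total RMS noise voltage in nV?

Uncorrelated sources add in power (mean-square): V_tot = √(ΣV_i²)
V_tot = √[(6.58×10⁻⁸)² + (1.29×10⁻⁷)² + (6.96×10⁻⁸)²] = 1.61×10⁻⁷ V = 161 nV

161 nV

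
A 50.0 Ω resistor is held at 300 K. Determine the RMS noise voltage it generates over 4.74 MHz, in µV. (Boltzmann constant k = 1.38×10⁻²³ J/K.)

1.98 µV

V_n = √(4kTRB)
4kTRB = 4 × 1.38×10⁻²³ × 300 × 5.00×10¹ × 4.74×10⁶ = 3.92×10⁻¹² V²
V_n = √(3.92×10⁻¹²) = 1.98×10⁻⁶ V = 1.98 µV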